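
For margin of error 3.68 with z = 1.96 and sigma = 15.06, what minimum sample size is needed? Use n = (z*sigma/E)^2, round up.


z*sigma/E = 1.96 * 15.06 / 3.68 = 36897/4600 ≈ 8.021087
(z*sigma/E)^2 ≈ 64.337836
round up: n = 65

65


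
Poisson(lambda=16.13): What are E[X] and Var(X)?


E[X] = Var(X) = lambda = 16.13

16.13, 16.13


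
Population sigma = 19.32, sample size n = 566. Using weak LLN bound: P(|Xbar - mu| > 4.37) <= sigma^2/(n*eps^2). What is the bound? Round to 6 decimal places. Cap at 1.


bound = min(1, sigma^2/(n*eps^2))
sigma^2 = 19.32^2 = 373.2624
n*eps^2 = 566 * 4.37^2 = 566 * 19.0969 = 10808.8454
sigma^2/(n*eps^2) = 373.2624 / 10808.8454 ≈ 0.03453305

0.034533


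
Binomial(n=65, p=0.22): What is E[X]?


E[X] = n*p = 65 * 0.22 = 14.3

14.3


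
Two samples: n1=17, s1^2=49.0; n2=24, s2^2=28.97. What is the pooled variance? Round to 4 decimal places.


sp^2 = ((n1-1)*s1^2 + (n2-1)*s2^2)/(n1+n2-2)
(n1-1)*s1^2 = 16 * 49.0 = 784
(n2-1)*s2^2 = 23 * 28.97 = 666.31
numerator = 784 + 666.31 = 1450.31
n1+n2-2 = 39
sp^2 = 1450.31 / 39 = 145031/3900 ≈ 37.187436

37.1874


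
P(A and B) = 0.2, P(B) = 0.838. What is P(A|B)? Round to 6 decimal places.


P(A|B) = P(A and B) / P(B) = 0.2 / 0.838 = 100/419 ≈ 0.23866348

0.238663


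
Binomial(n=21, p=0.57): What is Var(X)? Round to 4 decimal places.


Var = n*p*(1-p) = 21 * 0.57 * 0.43 = 5.1471

5.1471


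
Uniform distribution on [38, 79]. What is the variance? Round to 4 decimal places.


Var = (b-a)^2 / 12
(b-a)^2 = (79 - 38)^2 = 1681
Var = 1681/12 ≈ 140.083333

140.0833


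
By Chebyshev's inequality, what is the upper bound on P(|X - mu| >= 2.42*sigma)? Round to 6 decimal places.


P <= 1/k^2
k^2 = 2.42^2 = 5.8564
1/k^2 = 1 / 5.8564 ≈ 0.17075336

0.170753


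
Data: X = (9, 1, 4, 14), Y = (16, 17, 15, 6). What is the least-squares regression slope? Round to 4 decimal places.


b = sum((xi-xbar)(yi-ybar)) / sum((xi-xbar)^2)
n = 4, xbar = 28/4 = 7, ybar = 54/4 = 13.5
Sxy = sum((xi-xbar)(yi-ybar)) = -73
Sxx = sum((xi-xbar)^2) = 98
b = Sxy / Sxx = -73/98 ≈ -0.744898

-0.7449


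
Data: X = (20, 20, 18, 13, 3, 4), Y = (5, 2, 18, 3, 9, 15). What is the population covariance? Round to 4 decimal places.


Cov = (1/n)*sum((xi-xbar)(yi-ybar))
n = 6, xbar = 78/6 = 13, ybar = 52/6 = 26/3 ≈ 8.666667
sum((xi-xbar)(yi-ybar)) = -86
Cov = -86 / 6 = -43/3 ≈ -14.333333

-14.3333


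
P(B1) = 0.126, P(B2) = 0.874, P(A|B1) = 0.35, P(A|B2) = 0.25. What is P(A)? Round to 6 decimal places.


P(A) = P(A|B1)*P(B1) + P(A|B2)*P(B2)
P(A|B1)*P(B1) = 0.35 * 0.126 = 0.0441
P(A|B2)*P(B2) = 0.25 * 0.874 = 0.2185
P(A) = 0.0441 + 0.2185 = 0.2626

0.262600


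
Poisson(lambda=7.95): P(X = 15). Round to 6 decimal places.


P = e^(-lam) * lam^k / k!
e^(-7.95) ≈ 0.0003526622
lam^k = 7.95^15 ≈ 32026311972062.560570
k! = 15! = 1307674368000
P = 0.0003526622 * 32026311972062.560570 / 1307674368000 ≈ 0.008637

0.008637


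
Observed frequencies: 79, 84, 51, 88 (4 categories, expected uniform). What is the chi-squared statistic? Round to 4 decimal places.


chi2 = sum((O-E)^2/E), E = total/4
total = 302, E = 302/4 = 75.5
(79 - 75.5)^2 / 75.5 = 12.25 / 75.5 = 49/302 ≈ 0.162252
(84 - 75.5)^2 / 75.5 = 72.25 / 75.5 = 289/302 ≈ 0.956954
(51 - 75.5)^2 / 75.5 = 600.25 / 75.5 = 2401/302 ≈ 7.950331
(88 - 75.5)^2 / 75.5 = 156.25 / 75.5 = 625/302 ≈ 2.069536
chi2 = 1682/151 ≈ 11.139073

11.1391


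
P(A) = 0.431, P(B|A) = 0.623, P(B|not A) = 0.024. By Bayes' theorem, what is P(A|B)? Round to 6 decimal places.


P(A|B) = P(B|A)*P(A) / P(B), P(B) = P(B|A)*P(A) + P(B|not A)*P(not A)
P(B|A)*P(A) = 0.623 * 0.431 = 0.268513
P(B|not A)*P(not A) = 0.024 * 0.569 = 0.013656
P(B) = 0.268513 + 0.013656 = 0.282169
P(A|B) = 0.268513 / 0.282169 ≈ 0.95160347

0.951603


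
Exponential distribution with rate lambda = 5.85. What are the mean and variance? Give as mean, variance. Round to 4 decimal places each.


mean = 1/lam, var = 1/lam^2
mean = 1 / 5.85 = 20/117 ≈ 0.170940
lam^2 = 5.85^2 = 34.2225
var = 1 / 34.2225 ≈ 0.029221

0.1709, 0.0292


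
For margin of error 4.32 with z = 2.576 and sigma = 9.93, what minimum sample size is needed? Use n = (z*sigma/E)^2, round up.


z*sigma/E = 2.576 * 9.93 / 4.32 = 53291/9000 ≈ 5.921222
(z*sigma/E)^2 ≈ 35.060873
round up: n = 36

36


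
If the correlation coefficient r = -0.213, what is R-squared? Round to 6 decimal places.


R^2 = r^2 = (-0.213)^2 = 0.045369

0.045369


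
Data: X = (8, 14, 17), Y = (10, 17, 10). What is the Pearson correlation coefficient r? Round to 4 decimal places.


r = sum((xi-xbar)(yi-ybar)) / sqrt(sum((xi-xbar)^2) * sum((yi-ybar)^2))
n = 3, xbar = 39/3 = 13, ybar = 37/3 ≈ 12.333333
Sxy = sum((xi-xbar)(yi-ybar)) = 7
Sxx = sum((xi-xbar)^2) = 42
Syy = sum((yi-ybar)^2) = 98/3 ≈ 32.666667
sqrt(Sxx*Syy) ≈ 37.040518
r = Sxy / sqrt(Sxx*Syy) = 7 / 37.040518 ≈ 0.188982

0.1890


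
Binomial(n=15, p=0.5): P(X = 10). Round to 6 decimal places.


P = C(n,k) * p^k * (1-p)^(n-k)
C(15,10) = 3003
p^k = 0.5^10 = 0.0009765625
(1-p)^(n-k) = 0.5^5 = 0.03125
P = 3003 * 0.0009765625 * 0.03125 ≈ 0.091644

0.091644


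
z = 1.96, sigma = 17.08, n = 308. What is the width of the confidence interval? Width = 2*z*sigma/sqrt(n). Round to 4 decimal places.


width = 2*z*sigma/sqrt(n)
2*z*sigma = 2 * 1.96 * 17.08 = 66.9536
sqrt(308) ≈ 17.549929
width = 66.9536 / 17.549929 ≈ 3.815035

3.8150


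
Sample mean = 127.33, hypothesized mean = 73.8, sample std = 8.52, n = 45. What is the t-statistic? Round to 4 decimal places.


t = (xbar - mu0) / (s/sqrt(n))
xbar - mu0 = 127.33 - 73.8 = 53.53
sqrt(45) ≈ 6.70820393
s/sqrt(n) = 8.52 / 6.70820393 ≈ 1.27008661
t = 53.53 / 1.27008661 ≈ 42.146732

42.1467


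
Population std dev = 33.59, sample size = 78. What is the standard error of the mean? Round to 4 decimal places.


SE = sigma / sqrt(n)
sqrt(78) ≈ 8.831761
SE = 33.59 / 8.831761 ≈ 3.803319

3.8033


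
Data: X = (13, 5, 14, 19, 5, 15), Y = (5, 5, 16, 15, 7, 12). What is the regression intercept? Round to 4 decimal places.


a = ybar - b*xbar, where b = sum((xi-xbar)(yi-ybar)) / sum((xi-xbar)^2)
n = 6, xbar = 71/6 ≈ 11.833333, ybar = 60/6 = 10
Sxy = sum((xi-xbar)(yi-ybar)) = 104
Sxx = sum((xi-xbar)^2) = 965/6 ≈ 160.833333
b = Sxy / Sxx = 624/965 ≈ 0.646632
a = 10 - 0.646632 * 11.833333 = 2266/965 ≈ 2.348187

2.3482


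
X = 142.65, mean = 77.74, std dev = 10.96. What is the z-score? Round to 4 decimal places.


z = (X - mu) / sigma
X - mu = 142.65 - 77.74 = 64.91
z = 64.91 / 10.96 = 6491/1096 ≈ 5.922445

5.9224


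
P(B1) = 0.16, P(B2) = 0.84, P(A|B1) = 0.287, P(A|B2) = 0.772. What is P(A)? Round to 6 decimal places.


P(A) = P(A|B1)*P(B1) + P(A|B2)*P(B2)
P(A|B1)*P(B1) = 0.287 * 0.16 = 0.04592
P(A|B2)*P(B2) = 0.772 * 0.84 = 0.64848
P(A) = 0.04592 + 0.64848 = 0.6944

0.694400


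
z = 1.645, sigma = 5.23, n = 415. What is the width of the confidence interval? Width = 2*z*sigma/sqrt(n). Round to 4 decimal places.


width = 2*z*sigma/sqrt(n)
2*z*sigma = 2 * 1.645 * 5.23 = 17.2067
sqrt(415) ≈ 20.371549
width = 17.2067 / 20.371549 ≈ 0.844644

0.8446


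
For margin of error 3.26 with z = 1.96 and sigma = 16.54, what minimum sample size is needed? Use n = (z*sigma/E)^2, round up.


z*sigma/E = 1.96 * 16.54 / 3.26 = 40523/4075 ≈ 9.944294
(z*sigma/E)^2 ≈ 98.888993
round up: n = 99

99


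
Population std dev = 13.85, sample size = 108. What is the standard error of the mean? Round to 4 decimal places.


SE = sigma / sqrt(n)
sqrt(108) ≈ 10.392305
SE = 13.85 / 10.392305 ≈ 1.332717

1.3327


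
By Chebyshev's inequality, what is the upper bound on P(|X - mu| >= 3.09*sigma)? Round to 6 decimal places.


P <= 1/k^2
k^2 = 3.09^2 = 9.5481
1/k^2 = 1 / 9.5481 ≈ 0.10473288

0.104733


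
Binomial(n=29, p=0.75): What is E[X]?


E[X] = n*p = 29 * 0.75 = 21.75

21.75


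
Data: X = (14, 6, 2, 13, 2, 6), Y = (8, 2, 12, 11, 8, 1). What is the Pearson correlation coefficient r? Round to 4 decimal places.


r = sum((xi-xbar)(yi-ybar)) / sqrt(sum((xi-xbar)^2) * sum((yi-ybar)^2))
n = 6, xbar = 43/6 ≈ 7.166667, ybar = 42/6 = 7
Sxy = sum((xi-xbar)(yi-ybar)) = 12
Sxx = sum((xi-xbar)^2) = 821/6 ≈ 136.833333
Syy = sum((yi-ybar)^2) = 104
sqrt(Sxx*Syy) ≈ 119.292358
r = Sxy / sqrt(Sxx*Syy) = 12 / 119.292358 ≈ 0.100593

0.1006


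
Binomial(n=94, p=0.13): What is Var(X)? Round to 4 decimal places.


Var = n*p*(1-p) = 94 * 0.13 * 0.87 = 10.6314

10.6314


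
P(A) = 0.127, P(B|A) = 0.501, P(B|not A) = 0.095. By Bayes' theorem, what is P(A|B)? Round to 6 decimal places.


P(A|B) = P(B|A)*P(A) / P(B), P(B) = P(B|A)*P(A) + P(B|not A)*P(not A)
P(B|A)*P(A) = 0.501 * 0.127 = 0.063627
P(B|not A)*P(not A) = 0.095 * 0.873 = 0.082935
P(B) = 0.063627 + 0.082935 = 0.146562
P(A|B) = 0.063627 / 0.146562 ≈ 0.43413027

0.434130


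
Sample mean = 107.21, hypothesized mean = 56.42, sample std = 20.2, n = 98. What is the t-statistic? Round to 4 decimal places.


t = (xbar - mu0) / (s/sqrt(n))
xbar - mu0 = 107.21 - 56.42 = 50.79
sqrt(98) ≈ 9.89949494
s/sqrt(n) = 20.2 / 9.89949494 ≈ 2.04050814
t = 50.79 / 2.04050814 ≈ 24.890859

24.8909


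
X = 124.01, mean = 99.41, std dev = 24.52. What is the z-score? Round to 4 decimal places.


z = (X - mu) / sigma
X - mu = 124.01 - 99.41 = 24.6
z = 24.6 / 24.52 = 615/613 ≈ 1.003263

1.0033


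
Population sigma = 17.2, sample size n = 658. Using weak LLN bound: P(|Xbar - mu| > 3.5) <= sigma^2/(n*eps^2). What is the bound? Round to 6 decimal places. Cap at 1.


bound = min(1, sigma^2/(n*eps^2))
sigma^2 = 17.2^2 = 295.84
n*eps^2 = 658 * 3.5^2 = 658 * 12.25 = 8060.5
sigma^2/(n*eps^2) = 295.84 / 8060.5 ≈ 0.03670244

0.036702


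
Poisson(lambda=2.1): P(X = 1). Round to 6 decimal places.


P = e^(-lam) * lam^k / k!
e^(-2.1) ≈ 0.1224564
lam^k = 2.1^1 = 2.1
k! = 1! = 1
P = 0.1224564 * 2.1 / 1 ≈ 0.257158

0.257158


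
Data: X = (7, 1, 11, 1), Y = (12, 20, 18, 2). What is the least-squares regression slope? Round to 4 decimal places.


b = sum((xi-xbar)(yi-ybar)) / sum((xi-xbar)^2)
n = 4, xbar = 20/4 = 5, ybar = 52/4 = 13
Sxy = sum((xi-xbar)(yi-ybar)) = 44
Sxx = sum((xi-xbar)^2) = 72
b = Sxy / Sxx = 11/18 ≈ 0.611111

0.6111


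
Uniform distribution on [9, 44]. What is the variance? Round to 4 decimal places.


Var = (b-a)^2 / 12
(b-a)^2 = (44 - 9)^2 = 1225
Var = 1225/12 ≈ 102.083333

102.0833


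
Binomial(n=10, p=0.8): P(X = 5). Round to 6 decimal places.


P = C(n,k) * p^k * (1-p)^(n-k)
C(10,5) = 252
p^k = 0.8^5 = 0.32768
(1-p)^(n-k) = 0.2^5 = 0.00032
P = 252 * 0.32768 * 0.00032 ≈ 0.026424

0.026424


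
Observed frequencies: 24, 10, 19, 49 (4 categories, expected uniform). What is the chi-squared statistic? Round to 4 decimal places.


chi2 = sum((O-E)^2/E), E = total/4
total = 102, E = 102/4 = 25.5
(24 - 25.5)^2 / 25.5 = 2.25 / 25.5 = 3/34 ≈ 0.088235
(10 - 25.5)^2 / 25.5 = 240.25 / 25.5 = 961/102 ≈ 9.421569
(19 - 25.5)^2 / 25.5 = 42.25 / 25.5 = 169/102 ≈ 1.656863
(49 - 25.5)^2 / 25.5 = 552.25 / 25.5 = 2209/102 ≈ 21.656863
chi2 = 558/17 ≈ 32.823529

32.8235


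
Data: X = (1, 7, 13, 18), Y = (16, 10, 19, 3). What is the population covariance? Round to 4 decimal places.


Cov = (1/n)*sum((xi-xbar)(yi-ybar))
n = 4, xbar = 39/4 = 9.75, ybar = 48/4 = 12
sum((xi-xbar)(yi-ybar)) = -81
Cov = -81 / 4 = -20.25

-20.2500


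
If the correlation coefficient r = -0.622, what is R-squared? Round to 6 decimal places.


R^2 = r^2 = (-0.622)^2 = 0.386884

0.386884


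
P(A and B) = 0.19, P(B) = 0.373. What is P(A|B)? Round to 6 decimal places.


P(A|B) = P(A and B) / P(B) = 0.19 / 0.373 = 190/373 ≈ 0.50938338

0.509383


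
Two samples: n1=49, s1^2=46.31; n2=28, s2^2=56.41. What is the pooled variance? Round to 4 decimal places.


sp^2 = ((n1-1)*s1^2 + (n2-1)*s2^2)/(n1+n2-2)
(n1-1)*s1^2 = 48 * 46.31 = 2222.88
(n2-1)*s2^2 = 27 * 56.41 = 1523.07
numerator = 2222.88 + 1523.07 = 3745.95
n1+n2-2 = 75
sp^2 = 3745.95 / 75 = 49.946

49.9460


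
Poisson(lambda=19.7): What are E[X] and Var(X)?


E[X] = Var(X) = lambda = 19.7

19.7, 19.7


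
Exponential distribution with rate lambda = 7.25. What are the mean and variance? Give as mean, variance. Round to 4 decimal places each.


mean = 1/lam, var = 1/lam^2
mean = 1 / 7.25 = 4/29 ≈ 0.137931
lam^2 = 7.25^2 = 52.5625
var = 1 / 52.5625 = 16/841 ≈ 0.019025

0.1379, 0.0190


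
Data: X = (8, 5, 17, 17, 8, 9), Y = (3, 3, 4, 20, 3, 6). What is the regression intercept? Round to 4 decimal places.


a = ybar - b*xbar, where b = sum((xi-xbar)(yi-ybar)) / sum((xi-xbar)^2)
n = 6, xbar = 64/6 = 32/3 ≈ 10.666667, ybar = 39/6 = 6.5
Sxy = sum((xi-xbar)(yi-ybar)) = 109
Sxx = sum((xi-xbar)^2) = 388/3 ≈ 129.333333
b = Sxy / Sxx = 327/388 ≈ 0.842784
a = 6.5 - 0.842784 * 10.666667 = -483/194 ≈ -2.489691

-2.4897


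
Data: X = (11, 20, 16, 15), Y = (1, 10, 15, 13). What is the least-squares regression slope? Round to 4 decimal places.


b = sum((xi-xbar)(yi-ybar)) / sum((xi-xbar)^2)
n = 4, xbar = 62/4 = 15.5, ybar = 39/4 = 9.75
Sxy = sum((xi-xbar)(yi-ybar)) = 41.5
Sxx = sum((xi-xbar)^2) = 41
b = Sxy / Sxx = 83/82 ≈ 1.012195

1.0122


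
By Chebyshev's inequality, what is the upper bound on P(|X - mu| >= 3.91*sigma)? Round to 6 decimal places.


P <= 1/k^2
k^2 = 3.91^2 = 15.2881
1/k^2 = 1 / 15.2881 ≈ 0.06541035

0.065410


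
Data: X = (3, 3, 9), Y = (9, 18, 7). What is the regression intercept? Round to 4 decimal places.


a = ybar - b*xbar, where b = sum((xi-xbar)(yi-ybar)) / sum((xi-xbar)^2)
n = 3, xbar = 15/3 = 5, ybar = 34/3 ≈ 11.333333
Sxy = sum((xi-xbar)(yi-ybar)) = -26
Sxx = sum((xi-xbar)^2) = 24
b = Sxy / Sxx = -13/12 ≈ -1.083333
a = 11.333333 - (-1.083333) * 5 = 16.75

16.7500


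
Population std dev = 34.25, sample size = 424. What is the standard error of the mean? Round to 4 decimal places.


SE = sigma / sqrt(n)
sqrt(424) ≈ 20.591260
SE = 34.25 / 20.591260 ≈ 1.663327

1.6633


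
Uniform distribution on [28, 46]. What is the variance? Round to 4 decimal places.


Var = (b-a)^2 / 12
(b-a)^2 = (46 - 28)^2 = 324
Var = 324/12 = 27

27.0000


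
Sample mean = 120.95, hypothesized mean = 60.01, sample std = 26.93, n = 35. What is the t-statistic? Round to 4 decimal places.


t = (xbar - mu0) / (s/sqrt(n))
xbar - mu0 = 120.95 - 60.01 = 60.94
sqrt(35) ≈ 5.91607978
s/sqrt(n) = 26.93 / 5.91607978 ≈ 4.55200082
t = 60.94 / 4.55200082 ≈ 13.387520

13.3875


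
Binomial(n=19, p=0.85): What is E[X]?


E[X] = n*p = 19 * 0.85 = 16.15

16.15


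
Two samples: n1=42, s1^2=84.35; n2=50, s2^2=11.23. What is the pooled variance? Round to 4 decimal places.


sp^2 = ((n1-1)*s1^2 + (n2-1)*s2^2)/(n1+n2-2)
(n1-1)*s1^2 = 41 * 84.35 = 3458.35
(n2-1)*s2^2 = 49 * 11.23 = 550.27
numerator = 3458.35 + 550.27 = 4008.62
n1+n2-2 = 90
sp^2 = 4008.62 / 90 = 200431/4500 ≈ 44.540222

44.5402


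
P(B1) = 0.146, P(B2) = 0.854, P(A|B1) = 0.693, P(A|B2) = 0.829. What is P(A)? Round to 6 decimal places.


P(A) = P(A|B1)*P(B1) + P(A|B2)*P(B2)
P(A|B1)*P(B1) = 0.693 * 0.146 = 0.101178
P(A|B2)*P(B2) = 0.829 * 0.854 = 0.707966
P(A) = 0.101178 + 0.707966 = 0.809144

0.809144


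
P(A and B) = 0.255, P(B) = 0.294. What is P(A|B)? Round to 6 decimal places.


P(A|B) = P(A and B) / P(B) = 0.255 / 0.294 = 85/98 ≈ 0.86734694

0.867347


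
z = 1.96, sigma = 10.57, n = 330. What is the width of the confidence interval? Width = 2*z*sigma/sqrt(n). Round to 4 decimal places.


width = 2*z*sigma/sqrt(n)
2*z*sigma = 2 * 1.96 * 10.57 = 41.4344
sqrt(330) ≈ 18.165902
width = 41.4344 / 18.165902 ≈ 2.280889

2.2809


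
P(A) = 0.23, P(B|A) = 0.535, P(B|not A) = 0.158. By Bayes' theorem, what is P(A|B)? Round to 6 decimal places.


P(A|B) = P(B|A)*P(A) / P(B), P(B) = P(B|A)*P(A) + P(B|not A)*P(not A)
P(B|A)*P(A) = 0.535 * 0.23 = 0.12305
P(B|not A)*P(not A) = 0.158 * 0.77 = 0.12166
P(B) = 0.12305 + 0.12166 = 0.24471
P(A|B) = 0.12305 / 0.24471 ≈ 0.50284010

0.502840


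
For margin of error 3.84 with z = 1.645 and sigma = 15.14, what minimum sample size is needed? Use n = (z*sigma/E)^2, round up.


z*sigma/E = 1.645 * 15.14 / 3.84 ≈ 6.485755
(z*sigma/E)^2 ≈ 42.065021
round up: n = 43

43


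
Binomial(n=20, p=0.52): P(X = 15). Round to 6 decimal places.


P = C(n,k) * p^k * (1-p)^(n-k)
C(20,15) = 15504
p^k = 0.52^15 ≈ 0.00005496043
(1-p)^(n-k) = 0.48^5 ≈ 0.02548040
P = 15504 * 0.00005496043 * 0.02548040 ≈ 0.021712

0.021712


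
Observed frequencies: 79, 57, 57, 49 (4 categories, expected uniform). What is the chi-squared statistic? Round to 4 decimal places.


chi2 = sum((O-E)^2/E), E = total/4
total = 242, E = 242/4 = 60.5
(79 - 60.5)^2 / 60.5 = 342.25 / 60.5 = 1369/242 ≈ 5.657025
(57 - 60.5)^2 / 60.5 = 12.25 / 60.5 = 49/242 ≈ 0.202479
(57 - 60.5)^2 / 60.5 = 12.25 / 60.5 = 49/242 ≈ 0.202479
(49 - 60.5)^2 / 60.5 = 132.25 / 60.5 = 529/242 ≈ 2.185950
chi2 = 998/121 ≈ 8.247934

8.2479


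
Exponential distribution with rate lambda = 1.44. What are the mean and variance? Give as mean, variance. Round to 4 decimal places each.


mean = 1/lam, var = 1/lam^2
mean = 1 / 1.44 = 25/36 ≈ 0.694444
lam^2 = 1.44^2 = 2.0736
var = 1 / 2.0736 = 625/1296 ≈ 0.482253

0.6944, 0.4823


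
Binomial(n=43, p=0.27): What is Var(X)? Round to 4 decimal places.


Var = n*p*(1-p) = 43 * 0.27 * 0.73 = 8.4753

8.4753


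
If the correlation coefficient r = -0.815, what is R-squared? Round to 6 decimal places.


R^2 = r^2 = (-0.815)^2 = 0.664225

0.664225


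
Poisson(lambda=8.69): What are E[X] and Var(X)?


E[X] = Var(X) = lambda = 8.69

8.69, 8.69


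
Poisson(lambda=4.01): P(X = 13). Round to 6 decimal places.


P = e^(-lam) * lam^k / k!
e^(-4.01) ≈ 0.01813340
lam^k = 4.01^13 ≈ 69322919.426728
k! = 13! = 6227020800
P = 0.01813340 * 69322919.426728 / 6227020800 ≈ 0.000202

0.000202


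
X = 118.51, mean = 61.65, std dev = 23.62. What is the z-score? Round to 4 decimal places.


z = (X - mu) / sigma
X - mu = 118.51 - 61.65 = 56.86
z = 56.86 / 23.62 = 2843/1181 ≈ 2.407282

2.4073


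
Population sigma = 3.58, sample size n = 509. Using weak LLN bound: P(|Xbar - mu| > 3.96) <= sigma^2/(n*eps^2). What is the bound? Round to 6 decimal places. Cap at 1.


bound = min(1, sigma^2/(n*eps^2))
sigma^2 = 3.58^2 = 12.8164
n*eps^2 = 509 * 3.96^2 = 509 * 15.6816 = 7981.9344
sigma^2/(n*eps^2) = 12.8164 / 7981.9344 ≈ 0.00160568

0.001606


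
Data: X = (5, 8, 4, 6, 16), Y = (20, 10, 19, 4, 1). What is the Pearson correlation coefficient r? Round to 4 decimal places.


r = sum((xi-xbar)(yi-ybar)) / sqrt(sum((xi-xbar)^2) * sum((yi-ybar)^2))
n = 5, xbar = 39/5 = 7.8, ybar = 54/5 = 10.8
Sxy = sum((xi-xbar)(yi-ybar)) = -125.2
Sxx = sum((xi-xbar)^2) = 92.8
Syy = sum((yi-ybar)^2) = 294.8
sqrt(Sxx*Syy) ≈ 165.400846
r = Sxy / sqrt(Sxx*Syy) = -125.2 / 165.400846 ≈ -0.756949

-0.7569


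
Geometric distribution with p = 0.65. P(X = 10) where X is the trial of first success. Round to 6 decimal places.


P = (1-p)^(k-1) * p
(1-p)^(k-1) = 0.35^9 ≈ 0.00007881564
P = 0.00007881564 * 0.65 ≈ 0.00005123017

0.000051


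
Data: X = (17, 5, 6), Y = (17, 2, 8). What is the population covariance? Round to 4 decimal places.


Cov = (1/n)*sum((xi-xbar)(yi-ybar))
n = 3, xbar = 28/3 ≈ 9.333333, ybar = 27/3 = 9
sum((xi-xbar)(yi-ybar)) = 95
Cov = 95 / 3 = 95/3 ≈ 31.666667

31.6667


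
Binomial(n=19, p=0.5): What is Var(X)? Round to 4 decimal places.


Var = n*p*(1-p) = 19 * 0.5 * 0.5 = 4.75

4.7500


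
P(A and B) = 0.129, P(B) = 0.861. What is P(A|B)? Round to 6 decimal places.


P(A|B) = P(A and B) / P(B) = 0.129 / 0.861 = 43/287 ≈ 0.14982578

0.149826


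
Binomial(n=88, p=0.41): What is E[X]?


E[X] = n*p = 88 * 0.41 = 36.08

36.08


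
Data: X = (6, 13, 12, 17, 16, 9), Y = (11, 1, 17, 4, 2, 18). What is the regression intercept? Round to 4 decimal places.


a = ybar - b*xbar, where b = sum((xi-xbar)(yi-ybar)) / sum((xi-xbar)^2)
n = 6, xbar = 73/6 ≈ 12.166667, ybar = 53/6 ≈ 8.833333
Sxy = sum((xi-xbar)(yi-ybar)) = -599/6 ≈ -99.833333
Sxx = sum((xi-xbar)^2) = 521/6 ≈ 86.833333
b = Sxy / Sxx = -599/521 ≈ -1.149712
a = 8.833333 - (-1.149712) * 12.166667 = 11890/521 ≈ 22.821497

22.8215


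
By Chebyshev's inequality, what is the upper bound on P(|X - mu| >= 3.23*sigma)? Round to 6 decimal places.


P <= 1/k^2
k^2 = 3.23^2 = 10.4329
1/k^2 = 1 / 10.4329 ≈ 0.09585063

0.095851


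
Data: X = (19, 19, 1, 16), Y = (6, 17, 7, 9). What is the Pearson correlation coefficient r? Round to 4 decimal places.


r = sum((xi-xbar)(yi-ybar)) / sqrt(sum((xi-xbar)^2) * sum((yi-ybar)^2))
n = 4, xbar = 55/4 = 13.75, ybar = 39/4 = 9.75
Sxy = sum((xi-xbar)(yi-ybar)) = 51.75
Sxx = sum((xi-xbar)^2) = 222.75
Syy = sum((yi-ybar)^2) = 74.75
sqrt(Sxx*Syy) ≈ 129.037059
r = Sxy / sqrt(Sxx*Syy) = 51.75 / 129.037059 ≈ 0.401048

0.4010


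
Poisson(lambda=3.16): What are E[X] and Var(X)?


E[X] = Var(X) = lambda = 3.16

3.16, 3.16


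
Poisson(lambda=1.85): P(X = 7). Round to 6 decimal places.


P = e^(-lam) * lam^k / k!
e^(-1.85) ≈ 0.1572372
lam^k = 1.85^7 ≈ 74.165529
k! = 7! = 5040
P = 0.1572372 * 74.165529 / 5040 ≈ 0.002314

0.002314


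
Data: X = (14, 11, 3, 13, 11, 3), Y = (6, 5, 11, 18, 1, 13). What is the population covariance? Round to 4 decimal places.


Cov = (1/n)*sum((xi-xbar)(yi-ybar))
n = 6, xbar = 55/6 ≈ 9.166667, ybar = 54/6 = 9
sum((xi-xbar)(yi-ybar)) = -39
Cov = -39 / 6 = -6.5

-6.5000


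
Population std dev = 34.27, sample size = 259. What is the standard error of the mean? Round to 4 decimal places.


SE = sigma / sqrt(n)
sqrt(259) ≈ 16.093477
SE = 34.27 / 16.093477 ≈ 2.129434

2.1294


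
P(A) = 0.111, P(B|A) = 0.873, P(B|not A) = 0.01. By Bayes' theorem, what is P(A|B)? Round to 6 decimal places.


P(A|B) = P(B|A)*P(A) / P(B), P(B) = P(B|A)*P(A) + P(B|not A)*P(not A)
P(B|A)*P(A) = 0.873 * 0.111 = 0.096903
P(B|not A)*P(not A) = 0.01 * 0.889 = 0.00889
P(B) = 0.096903 + 0.00889 = 0.105793
P(A|B) = 0.096903 / 0.105793 ≈ 0.91596798

0.915968


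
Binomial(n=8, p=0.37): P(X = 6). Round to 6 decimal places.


P = C(n,k) * p^k * (1-p)^(n-k)
C(8,6) = 28
p^k = 0.37^6 ≈ 0.002565726
(1-p)^(n-k) = 0.63^2 = 0.3969
P = 28 * 0.002565726 * 0.3969 ≈ 0.028513

0.028513


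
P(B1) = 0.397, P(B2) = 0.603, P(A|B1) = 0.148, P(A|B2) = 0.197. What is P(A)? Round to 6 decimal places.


P(A) = P(A|B1)*P(B1) + P(A|B2)*P(B2)
P(A|B1)*P(B1) = 0.148 * 0.397 = 0.058756
P(A|B2)*P(B2) = 0.197 * 0.603 = 0.118791
P(A) = 0.058756 + 0.118791 = 0.177547

0.177547


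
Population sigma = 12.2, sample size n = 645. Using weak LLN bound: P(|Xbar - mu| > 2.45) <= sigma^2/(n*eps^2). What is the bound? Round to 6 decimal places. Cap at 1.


bound = min(1, sigma^2/(n*eps^2))
sigma^2 = 12.2^2 = 148.84
n*eps^2 = 645 * 2.45^2 = 645 * 6.0025 = 3871.6125
sigma^2/(n*eps^2) = 148.84 / 3871.6125 ≈ 0.03844393

0.038444


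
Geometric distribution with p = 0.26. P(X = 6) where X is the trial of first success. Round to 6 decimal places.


P = (1-p)^(k-1) * p
(1-p)^(k-1) = 0.74^5 ≈ 0.2219007
P = 0.2219007 * 0.26 ≈ 0.05769417

0.057694


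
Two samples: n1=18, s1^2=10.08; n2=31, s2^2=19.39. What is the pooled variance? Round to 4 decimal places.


sp^2 = ((n1-1)*s1^2 + (n2-1)*s2^2)/(n1+n2-2)
(n1-1)*s1^2 = 17 * 10.08 = 171.36
(n2-1)*s2^2 = 30 * 19.39 = 581.7
numerator = 171.36 + 581.7 = 753.06
n1+n2-2 = 47
sp^2 = 753.06 / 47 = 37653/2350 ≈ 16.022553

16.0226


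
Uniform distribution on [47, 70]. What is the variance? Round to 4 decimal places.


Var = (b-a)^2 / 12
(b-a)^2 = (70 - 47)^2 = 529
Var = 529/12 ≈ 44.083333

44.0833


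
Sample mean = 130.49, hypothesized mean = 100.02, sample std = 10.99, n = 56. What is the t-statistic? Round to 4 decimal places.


t = (xbar - mu0) / (s/sqrt(n))
xbar - mu0 = 130.49 - 100.02 = 30.47
sqrt(56) ≈ 7.48331477
s/sqrt(n) = 10.99 / 7.48331477 ≈ 1.46860052
t = 30.47 / 1.46860052 ≈ 20.747643

20.7476


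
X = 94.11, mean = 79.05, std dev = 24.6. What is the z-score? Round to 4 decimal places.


z = (X - mu) / sigma
X - mu = 94.11 - 79.05 = 15.06
z = 15.06 / 24.6 = 251/410 ≈ 0.612195

0.6122


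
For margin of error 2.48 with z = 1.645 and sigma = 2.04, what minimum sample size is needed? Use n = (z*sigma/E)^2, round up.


z*sigma/E = 1.645 * 2.04 / 2.48 ≈ 1.353145
(z*sigma/E)^2 ≈ 1.831002
round up: n = 2

2


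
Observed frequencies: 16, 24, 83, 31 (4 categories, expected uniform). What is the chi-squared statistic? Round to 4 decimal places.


chi2 = sum((O-E)^2/E), E = total/4
total = 154, E = 154/4 = 38.5
(16 - 38.5)^2 / 38.5 = 506.25 / 38.5 = 2025/154 ≈ 13.149351
(24 - 38.5)^2 / 38.5 = 210.25 / 38.5 = 841/154 ≈ 5.461039
(83 - 38.5)^2 / 38.5 = 1980.25 / 38.5 = 7921/154 ≈ 51.435065
(31 - 38.5)^2 / 38.5 = 56.25 / 38.5 = 225/154 ≈ 1.461039
chi2 = 5506/77 ≈ 71.506494

71.5065


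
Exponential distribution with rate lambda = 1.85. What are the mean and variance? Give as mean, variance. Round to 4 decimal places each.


mean = 1/lam, var = 1/lam^2
mean = 1 / 1.85 = 20/37 ≈ 0.540541
lam^2 = 1.85^2 = 3.4225
var = 1 / 3.4225 = 400/1369 ≈ 0.292184

0.5405, 0.2922


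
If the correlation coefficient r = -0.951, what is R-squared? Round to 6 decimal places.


R^2 = r^2 = (-0.951)^2 = 0.904401

0.904401


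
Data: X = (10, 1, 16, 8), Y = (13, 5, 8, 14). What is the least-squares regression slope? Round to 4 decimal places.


b = sum((xi-xbar)(yi-ybar)) / sum((xi-xbar)^2)
n = 4, xbar = 35/4 = 8.75, ybar = 40/4 = 10
Sxy = sum((xi-xbar)(yi-ybar)) = 25
Sxx = sum((xi-xbar)^2) = 114.75
b = Sxy / Sxx = 100/459 ≈ 0.217865

0.2179


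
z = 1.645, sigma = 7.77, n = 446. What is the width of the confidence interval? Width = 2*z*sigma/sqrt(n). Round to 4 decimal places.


width = 2*z*sigma/sqrt(n)
2*z*sigma = 2 * 1.645 * 7.77 = 25.5633
sqrt(446) ≈ 21.118712
width = 25.5633 / 21.118712 ≈ 1.210457

1.2105


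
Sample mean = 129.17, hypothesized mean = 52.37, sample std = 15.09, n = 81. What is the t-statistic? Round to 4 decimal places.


t = (xbar - mu0) / (s/sqrt(n))
xbar - mu0 = 129.17 - 52.37 = 76.8
sqrt(81) = 9
s/sqrt(n) = 15.09 / 9 = 503/300 ≈ 1.67666667
t = 76.8 / 1.67666667 = 23040/503 ≈ 45.805169

45.8052


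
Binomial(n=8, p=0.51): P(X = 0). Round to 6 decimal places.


P = C(n,k) * p^k * (1-p)^(n-k)
C(8,0) = 1
p^k = 0.51^0 = 1
(1-p)^(n-k) = 0.49^8 ≈ 0.003323293
P = 1 * 1 * 0.003323293 ≈ 0.003323

0.003323


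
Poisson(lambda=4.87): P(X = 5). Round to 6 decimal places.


P = e^(-lam) * lam^k / k!
e^(-4.87) ≈ 0.007673365
lam^k = 4.87^5 ≈ 2739.332853
k! = 5! = 120
P = 0.007673365 * 2739.332853 / 120 ≈ 0.175166

0.175166


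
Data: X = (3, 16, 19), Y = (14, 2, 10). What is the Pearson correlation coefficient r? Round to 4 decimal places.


r = sum((xi-xbar)(yi-ybar)) / sqrt(sum((xi-xbar)^2) * sum((yi-ybar)^2))
n = 3, xbar = 38/3 ≈ 12.666667, ybar = 26/3 ≈ 8.666667
Sxy = sum((xi-xbar)(yi-ybar)) = -196/3 ≈ -65.333333
Sxx = sum((xi-xbar)^2) = 434/3 ≈ 144.666667
Syy = sum((yi-ybar)^2) = 224/3 ≈ 74.666667
sqrt(Sxx*Syy) ≈ 103.931601
r = Sxy / sqrt(Sxx*Syy) = -65.333333 / 103.931601 ≈ -0.628619

-0.6286


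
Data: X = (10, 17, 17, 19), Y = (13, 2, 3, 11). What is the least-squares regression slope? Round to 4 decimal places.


b = sum((xi-xbar)(yi-ybar)) / sum((xi-xbar)^2)
n = 4, xbar = 63/4 = 15.75, ybar = 29/4 = 7.25
Sxy = sum((xi-xbar)(yi-ybar)) = -32.75
Sxx = sum((xi-xbar)^2) = 46.75
b = Sxy / Sxx = -131/187 ≈ -0.700535

-0.7005


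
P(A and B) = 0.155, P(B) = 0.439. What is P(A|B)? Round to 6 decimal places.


P(A|B) = P(A and B) / P(B) = 0.155 / 0.439 = 155/439 ≈ 0.35307517

0.353075


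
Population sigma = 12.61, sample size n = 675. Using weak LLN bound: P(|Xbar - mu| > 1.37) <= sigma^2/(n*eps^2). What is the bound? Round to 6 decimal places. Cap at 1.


bound = min(1, sigma^2/(n*eps^2))
sigma^2 = 12.61^2 = 159.0121
n*eps^2 = 675 * 1.37^2 = 675 * 1.8769 = 1266.9075
sigma^2/(n*eps^2) = 159.0121 / 1266.9075 ≈ 0.12551200

0.125512


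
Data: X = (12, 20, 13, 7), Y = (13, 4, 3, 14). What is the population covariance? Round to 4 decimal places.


Cov = (1/n)*sum((xi-xbar)(yi-ybar))
n = 4, xbar = 52/4 = 13, ybar = 34/4 = 8.5
sum((xi-xbar)(yi-ybar)) = -69
Cov = -69 / 4 = -17.25

-17.2500


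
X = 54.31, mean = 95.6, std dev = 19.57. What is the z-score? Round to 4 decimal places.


z = (X - mu) / sigma
X - mu = 54.31 - 95.6 = -41.29
z = -41.29 / 19.57 = -4129/1957 ≈ -2.109862

-2.1099


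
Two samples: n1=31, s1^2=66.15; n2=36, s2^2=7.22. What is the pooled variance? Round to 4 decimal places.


sp^2 = ((n1-1)*s1^2 + (n2-1)*s2^2)/(n1+n2-2)
(n1-1)*s1^2 = 30 * 66.15 = 1984.5
(n2-1)*s2^2 = 35 * 7.22 = 252.7
numerator = 1984.5 + 252.7 = 2237.2
n1+n2-2 = 65
sp^2 = 2237.2 / 65 = 11186/325 ≈ 34.418462

34.4185


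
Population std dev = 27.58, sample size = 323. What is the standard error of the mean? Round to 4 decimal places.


SE = sigma / sqrt(n)
sqrt(323) ≈ 17.972201
SE = 27.58 / 17.972201 ≈ 1.534592

1.5346


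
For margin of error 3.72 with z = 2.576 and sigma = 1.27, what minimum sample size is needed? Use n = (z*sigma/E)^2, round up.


z*sigma/E = 2.576 * 1.27 / 3.72 ≈ 0.879441
(z*sigma/E)^2 ≈ 0.773416
round up: n = 1

1


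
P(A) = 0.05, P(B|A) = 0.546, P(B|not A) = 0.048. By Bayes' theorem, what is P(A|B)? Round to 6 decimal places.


P(A|B) = P(B|A)*P(A) / P(B), P(B) = P(B|A)*P(A) + P(B|not A)*P(not A)
P(B|A)*P(A) = 0.546 * 0.05 = 0.0273
P(B|not A)*P(not A) = 0.048 * 0.95 = 0.0456
P(B) = 0.0273 + 0.0456 = 0.0729
P(A|B) = 0.0273 / 0.0729 = 91/243 ≈ 0.37448560

0.374486


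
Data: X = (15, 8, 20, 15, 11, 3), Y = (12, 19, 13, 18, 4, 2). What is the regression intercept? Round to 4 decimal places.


a = ybar - b*xbar, where b = sum((xi-xbar)(yi-ybar)) / sum((xi-xbar)^2)
n = 6, xbar = 72/6 = 12, ybar = 68/6 = 34/3 ≈ 11.333333
Sxy = sum((xi-xbar)(yi-ybar)) = 96
Sxx = sum((xi-xbar)^2) = 180
b = Sxy / Sxx = 8/15 ≈ 0.533333
a = 11.333333 - 0.533333 * 12 = 74/15 ≈ 4.933333

4.9333


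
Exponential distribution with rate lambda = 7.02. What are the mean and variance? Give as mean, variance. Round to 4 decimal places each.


mean = 1/lam, var = 1/lam^2
mean = 1 / 7.02 = 50/351 ≈ 0.142450
lam^2 = 7.02^2 = 49.2804
var = 1 / 49.2804 ≈ 0.020292

0.1425, 0.0203


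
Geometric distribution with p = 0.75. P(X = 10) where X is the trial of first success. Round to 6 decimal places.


P = (1-p)^(k-1) * p
(1-p)^(k-1) = 0.25^9 ≈ 0.000003814697
P = 0.000003814697 * 0.75 ≈ 0.000002861023

0.000003


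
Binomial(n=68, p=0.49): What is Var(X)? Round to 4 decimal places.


Var = n*p*(1-p) = 68 * 0.49 * 0.51 = 16.9932

16.9932


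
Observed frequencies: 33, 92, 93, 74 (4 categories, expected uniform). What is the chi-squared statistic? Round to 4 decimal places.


chi2 = sum((O-E)^2/E), E = total/4
total = 292, E = 292/4 = 73
(33 - 73)^2 / 73 = 1600 / 73 = 1600/73 ≈ 21.917808
(92 - 73)^2 / 73 = 361 / 73 = 361/73 ≈ 4.945205
(93 - 73)^2 / 73 = 400 / 73 = 400/73 ≈ 5.479452
(74 - 73)^2 / 73 = 1 / 73 = 1/73 ≈ 0.013699
chi2 = 2362/73 ≈ 32.356164

32.3562


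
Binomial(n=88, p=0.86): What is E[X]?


E[X] = n*p = 88 * 0.86 = 75.68

75.68


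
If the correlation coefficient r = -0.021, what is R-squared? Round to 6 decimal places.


R^2 = r^2 = (-0.021)^2 = 0.000441

0.000441


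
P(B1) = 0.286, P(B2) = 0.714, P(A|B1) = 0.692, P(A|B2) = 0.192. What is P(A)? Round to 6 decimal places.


P(A) = P(A|B1)*P(B1) + P(A|B2)*P(B2)
P(A|B1)*P(B1) = 0.692 * 0.286 = 0.197912
P(A|B2)*P(B2) = 0.192 * 0.714 = 0.137088
P(A) = 0.197912 + 0.137088 = 0.335

0.335000


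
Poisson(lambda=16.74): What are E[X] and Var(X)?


E[X] = Var(X) = lambda = 16.74

16.74, 16.74


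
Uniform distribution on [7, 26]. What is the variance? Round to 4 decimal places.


Var = (b-a)^2 / 12
(b-a)^2 = (26 - 7)^2 = 361
Var = 361/12 ≈ 30.083333

30.0833


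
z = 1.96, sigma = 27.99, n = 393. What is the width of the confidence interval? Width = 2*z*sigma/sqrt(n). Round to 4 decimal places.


width = 2*z*sigma/sqrt(n)
2*z*sigma = 2 * 1.96 * 27.99 = 109.7208
sqrt(393) ≈ 19.824228
width = 109.7208 / 19.824228 ≈ 5.534682

5.5347


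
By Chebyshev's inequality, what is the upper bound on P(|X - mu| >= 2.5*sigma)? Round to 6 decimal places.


P <= 1/k^2
k^2 = 2.5^2 = 6.25
1/k^2 = 1 / 6.25 = 0.16

0.160000


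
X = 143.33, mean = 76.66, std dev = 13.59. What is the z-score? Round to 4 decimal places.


z = (X - mu) / sigma
X - mu = 143.33 - 76.66 = 66.67
z = 66.67 / 13.59 = 6667/1359 ≈ 4.905813

4.9058


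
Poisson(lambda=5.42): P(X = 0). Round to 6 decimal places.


P = e^(-lam) * lam^k / k!
e^(-5.42) ≈ 0.004427147
lam^k = 5.42^0 = 1
k! = 0! = 1
P = 0.004427147 * 1 / 1 ≈ 0.004427

0.004427


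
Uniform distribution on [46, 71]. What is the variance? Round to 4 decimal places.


Var = (b-a)^2 / 12
(b-a)^2 = (71 - 46)^2 = 625
Var = 625/12 ≈ 52.083333

52.0833


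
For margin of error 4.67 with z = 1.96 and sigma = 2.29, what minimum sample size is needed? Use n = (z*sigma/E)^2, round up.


z*sigma/E = 1.96 * 2.29 / 4.67 ≈ 0.961113
(z*sigma/E)^2 ≈ 0.923739
round up: n = 1

1


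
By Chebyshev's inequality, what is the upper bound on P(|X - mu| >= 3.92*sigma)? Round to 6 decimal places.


P <= 1/k^2
k^2 = 3.92^2 = 15.3664
1/k^2 = 1 / 15.3664 = 625/9604 ≈ 0.06507705

0.065077


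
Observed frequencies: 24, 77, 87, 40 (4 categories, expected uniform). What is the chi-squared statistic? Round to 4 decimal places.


chi2 = sum((O-E)^2/E), E = total/4
total = 228, E = 228/4 = 57
(24 - 57)^2 / 57 = 1089 / 57 = 363/19 ≈ 19.105263
(77 - 57)^2 / 57 = 400 / 57 = 400/57 ≈ 7.017544
(87 - 57)^2 / 57 = 900 / 57 = 300/19 ≈ 15.789474
(40 - 57)^2 / 57 = 289 / 57 = 289/57 ≈ 5.070175
chi2 = 2678/57 ≈ 46.982456

46.9825


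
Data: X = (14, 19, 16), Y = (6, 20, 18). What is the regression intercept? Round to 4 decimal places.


a = ybar - b*xbar, where b = sum((xi-xbar)(yi-ybar)) / sum((xi-xbar)^2)
n = 3, xbar = 49/3 ≈ 16.333333, ybar = 44/3 ≈ 14.666667
Sxy = sum((xi-xbar)(yi-ybar)) = 100/3 ≈ 33.333333
Sxx = sum((xi-xbar)^2) = 38/3 ≈ 12.666667
b = Sxy / Sxx = 50/19 ≈ 2.631579
a = 14.666667 - 2.631579 * 16.333333 = -538/19 ≈ -28.315789

-28.3158


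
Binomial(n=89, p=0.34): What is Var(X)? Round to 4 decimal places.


Var = n*p*(1-p) = 89 * 0.34 * 0.66 = 19.9716

19.9716


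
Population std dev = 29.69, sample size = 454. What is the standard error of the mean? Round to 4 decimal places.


SE = sigma / sqrt(n)
sqrt(454) ≈ 21.307276
SE = 29.69 / 21.307276 ≈ 1.393421

1.3934


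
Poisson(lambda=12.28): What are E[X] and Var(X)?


E[X] = Var(X) = lambda = 12.28

12.28, 12.28


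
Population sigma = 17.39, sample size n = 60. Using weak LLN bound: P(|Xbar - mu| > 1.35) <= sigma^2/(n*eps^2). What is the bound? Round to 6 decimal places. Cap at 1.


bound = min(1, sigma^2/(n*eps^2))
sigma^2 = 17.39^2 = 302.4121
n*eps^2 = 60 * 1.35^2 = 60 * 1.8225 = 109.35
sigma^2/(n*eps^2) = 302.4121 / 109.35 ≈ 2.76554275
this exceeds 1, so the bound is capped at 1

1.000000


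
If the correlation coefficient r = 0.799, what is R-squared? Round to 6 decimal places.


R^2 = r^2 = (0.799)^2 = 0.638401

0.638401


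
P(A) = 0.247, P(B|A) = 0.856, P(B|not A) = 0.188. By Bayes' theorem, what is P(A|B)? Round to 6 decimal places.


P(A|B) = P(B|A)*P(A) / P(B), P(B) = P(B|A)*P(A) + P(B|not A)*P(not A)
P(B|A)*P(A) = 0.856 * 0.247 = 0.211432
P(B|not A)*P(not A) = 0.188 * 0.753 = 0.141564
P(B) = 0.211432 + 0.141564 = 0.352996
P(A|B) = 0.211432 / 0.352996 ≈ 0.59896429

0.598964


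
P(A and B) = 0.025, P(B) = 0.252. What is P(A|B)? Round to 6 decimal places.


P(A|B) = P(A and B) / P(B) = 0.025 / 0.252 = 25/252 ≈ 0.09920635

0.099206


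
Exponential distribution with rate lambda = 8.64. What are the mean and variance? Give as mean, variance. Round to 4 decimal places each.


mean = 1/lam, var = 1/lam^2
mean = 1 / 8.64 = 25/216 ≈ 0.115741
lam^2 = 8.64^2 = 74.6496
var = 1 / 74.6496 ≈ 0.013396

0.1157, 0.0134


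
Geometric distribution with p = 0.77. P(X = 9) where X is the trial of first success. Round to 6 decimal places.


P = (1-p)^(k-1) * p
(1-p)^(k-1) = 0.23^8 ≈ 0.000007831099
P = 0.000007831099 * 0.77 ≈ 0.000006029946

0.000006


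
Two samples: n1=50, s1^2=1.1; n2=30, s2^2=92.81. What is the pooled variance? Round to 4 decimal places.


sp^2 = ((n1-1)*s1^2 + (n2-1)*s2^2)/(n1+n2-2)
(n1-1)*s1^2 = 49 * 1.1 = 53.9
(n2-1)*s2^2 = 29 * 92.81 = 2691.49
numerator = 53.9 + 2691.49 = 2745.39
n1+n2-2 = 78
sp^2 = 2745.39 / 78 = 91513/2600 ≈ 35.197308

35.1973


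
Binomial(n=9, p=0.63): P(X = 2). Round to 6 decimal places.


P = C(n,k) * p^k * (1-p)^(n-k)
C(9,2) = 36
p^k = 0.63^2 = 0.3969
(1-p)^(n-k) = 0.37^7 ≈ 0.0009493188
P = 36 * 0.3969 * 0.0009493188 ≈ 0.013564

0.013564


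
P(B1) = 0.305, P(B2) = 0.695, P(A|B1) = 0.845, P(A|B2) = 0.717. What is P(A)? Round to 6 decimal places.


P(A) = P(A|B1)*P(B1) + P(A|B2)*P(B2)
P(A|B1)*P(B1) = 0.845 * 0.305 = 0.257725
P(A|B2)*P(B2) = 0.717 * 0.695 = 0.498315
P(A) = 0.257725 + 0.498315 = 0.75604

0.756040


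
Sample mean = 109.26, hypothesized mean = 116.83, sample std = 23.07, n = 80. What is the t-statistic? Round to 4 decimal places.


t = (xbar - mu0) / (s/sqrt(n))
xbar - mu0 = 109.26 - 116.83 = -7.57
sqrt(80) ≈ 8.94427191
s/sqrt(n) = 23.07 / 8.94427191 ≈ 2.57930441
t = -7.57 / 2.57930441 ≈ -2.934900

-2.9349


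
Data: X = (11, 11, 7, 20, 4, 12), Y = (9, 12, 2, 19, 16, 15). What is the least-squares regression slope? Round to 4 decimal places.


b = sum((xi-xbar)(yi-ybar)) / sum((xi-xbar)^2)
n = 6, xbar = 65/6 ≈ 10.833333, ybar = 73/6 ≈ 12.166667
Sxy = sum((xi-xbar)(yi-ybar)) = 469/6 ≈ 78.166667
Sxx = sum((xi-xbar)^2) = 881/6 ≈ 146.833333
b = Sxy / Sxx = 469/881 ≈ 0.532350

0.5323


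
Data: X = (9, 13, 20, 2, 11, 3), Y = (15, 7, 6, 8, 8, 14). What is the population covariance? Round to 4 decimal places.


Cov = (1/n)*sum((xi-xbar)(yi-ybar))
n = 6, xbar = 58/6 = 29/3 ≈ 9.666667, ybar = 58/6 = 29/3 ≈ 9.666667
sum((xi-xbar)(yi-ybar)) = -206/3 ≈ -68.666667
Cov = -68.666667 / 6 = -103/9 ≈ -11.444444

-11.4444


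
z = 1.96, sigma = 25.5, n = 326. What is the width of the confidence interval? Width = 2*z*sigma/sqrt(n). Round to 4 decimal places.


width = 2*z*sigma/sqrt(n)
2*z*sigma = 2 * 1.96 * 25.5 = 99.96
sqrt(326) ≈ 18.055470
width = 99.96 / 18.055470 ≈ 5.536272

5.5363


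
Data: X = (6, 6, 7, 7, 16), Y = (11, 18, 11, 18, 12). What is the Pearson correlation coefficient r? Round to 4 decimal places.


r = sum((xi-xbar)(yi-ybar)) / sqrt(sum((xi-xbar)^2) * sum((yi-ybar)^2))
n = 5, xbar = 42/5 = 8.4, ybar = 70/5 = 14
Sxy = sum((xi-xbar)(yi-ybar)) = -19
Sxx = sum((xi-xbar)^2) = 73.2
Syy = sum((yi-ybar)^2) = 54
sqrt(Sxx*Syy) ≈ 62.871297
r = Sxy / sqrt(Sxx*Syy) = -19 / 62.871297 ≈ -0.302205

-0.3022


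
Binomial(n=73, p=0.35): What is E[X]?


E[X] = n*p = 73 * 0.35 = 25.55

25.55


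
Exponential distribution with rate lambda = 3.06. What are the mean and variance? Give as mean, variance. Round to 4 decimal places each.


mean = 1/lam, var = 1/lam^2
mean = 1 / 3.06 = 50/153 ≈ 0.326797
lam^2 = 3.06^2 = 9.3636
var = 1 / 9.3636 ≈ 0.106797

0.3268, 0.1068


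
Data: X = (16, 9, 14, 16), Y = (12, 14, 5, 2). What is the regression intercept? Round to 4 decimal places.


a = ybar - b*xbar, where b = sum((xi-xbar)(yi-ybar)) / sum((xi-xbar)^2)
n = 4, xbar = 55/4 = 13.75, ybar = 33/4 = 8.25
Sxy = sum((xi-xbar)(yi-ybar)) = -33.75
Sxx = sum((xi-xbar)^2) = 32.75
b = Sxy / Sxx = -135/131 ≈ -1.030534
a = 8.25 - (-1.030534) * 13.75 = 2937/131 ≈ 22.419847

22.4198
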